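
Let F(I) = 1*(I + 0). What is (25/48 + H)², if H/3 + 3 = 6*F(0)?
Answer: 165649/2304 ≈ 71.896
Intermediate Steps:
F(I) = I (F(I) = 1*I = I)
H = -9 (H = -9 + 3*(6*0) = -9 + 3*0 = -9 + 0 = -9)
(25/48 + H)² = (25/48 - 9)² = (-407/48)² = 165649/2304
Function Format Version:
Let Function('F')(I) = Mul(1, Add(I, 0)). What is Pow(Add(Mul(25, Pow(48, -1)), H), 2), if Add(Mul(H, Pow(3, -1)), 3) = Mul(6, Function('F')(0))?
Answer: Rational(165649, 2304) ≈ 71.896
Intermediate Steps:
Function('F')(I) = I (Function('F')(I) = Mul(1, I) = I)
H = -9 (H = Add(-9, Mul(3, Mul(6, 0))) = Add(-9, Mul(3, 0)) = Add(-9, 0) = -9)
Pow(Add(Mul(25, Pow(48, -1)), H), 2) = Pow(Add(Mul(25, Pow(48, -1)), -9), 2) = Pow(Add(Mul(25, Rational(1, 48)), -9), 2) = Pow(Add(Rational(25, 48), -9), 2) = Pow(Rational(-407, 48), 2) = Rational(165649, 2304)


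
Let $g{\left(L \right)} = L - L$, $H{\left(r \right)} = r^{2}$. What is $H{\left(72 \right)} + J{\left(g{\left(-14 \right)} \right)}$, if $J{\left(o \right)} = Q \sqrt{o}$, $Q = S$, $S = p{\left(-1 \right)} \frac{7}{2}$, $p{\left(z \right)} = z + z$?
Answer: $5184$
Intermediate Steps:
$p{\left(z \right)} = 2 z$
$S = -7$ ($S = 2 \left(-1\right) \frac{7}{2} = - 2 \cdot 7 \cdot \frac{1}{2} = \left(-2\right) \frac{7}{2} = -7$)
$Q = -7$
$g{\left(L \right)} = 0$
$J{\left(o \right)} = - 7 \sqrt{o}$
$H{\left(72 \right)} + J{\left(g{\left(-14 \right)} \right)} = 72^{2} - 7 \sqrt{0} = 5184 - 0 = 5184 + 0 = 5184$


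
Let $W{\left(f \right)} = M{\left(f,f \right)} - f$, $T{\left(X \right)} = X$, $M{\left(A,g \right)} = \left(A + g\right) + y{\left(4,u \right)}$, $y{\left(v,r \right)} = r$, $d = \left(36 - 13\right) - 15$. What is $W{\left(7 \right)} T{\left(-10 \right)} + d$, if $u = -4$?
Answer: $-22$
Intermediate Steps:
$d = 8$ ($d = 23 - 15 = 8$)
$M{\left(A,g \right)} = -4 + A + g$ ($M{\left(A,g \right)} = \left(A + g\right) - 4 = -4 + A + g$)
$W{\left(f \right)} = -4 + f$ ($W{\left(f \right)} = \left(-4 + f + f\right) - f = \left(-4 + 2 f\right) - f = -4 + f$)
$W{\left(7 \right)} T{\left(-10 \right)} + d = \left(-4 + 7\right) \left(-10\right) + 8 = 3 \left(-10\right) + 8 = -30 + 8 = -22$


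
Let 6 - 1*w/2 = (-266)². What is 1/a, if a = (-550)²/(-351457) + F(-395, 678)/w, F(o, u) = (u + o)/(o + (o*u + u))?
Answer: -47012118419500/40463458398543 ≈ -1.1618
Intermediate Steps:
w = -141500 (w = 12 - 2*(-266)² = 12 - 2*70756 = 12 - 141512 = -141500)
F(o, u) = (o + u)/(o + u + o*u) (F(o, u) = (o + u)/(o + (u + o*u)) = (o + u)/(o + u + o*u))
a = -40463458398543/47012118419500 (a = (-550)²/(-351457) + ((-395 + 678)/(-395 + 678 - 395*678))/(-141500) = 302500*(-1/351457) + (283/(-395 + 678 - 267810))*(-1/141500) = -302500/351457 + (283/(-267527))*(-1/141500) = -302500/351457 - 1/267527*283*(-1/141500) = -302500/351457 - 283/267527*(-1/141500) = -302500/351457 + 1/133763500 = -40463458398543/47012118419500 ≈ -0.86070)
1/a = 1/(-40463458398543/47012118419500) = -47012118419500/40463458398543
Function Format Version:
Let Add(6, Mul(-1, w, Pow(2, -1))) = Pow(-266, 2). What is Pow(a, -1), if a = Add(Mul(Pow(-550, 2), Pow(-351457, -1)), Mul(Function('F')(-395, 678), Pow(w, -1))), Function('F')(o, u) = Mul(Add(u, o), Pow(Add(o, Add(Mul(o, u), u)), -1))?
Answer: Rational(-47012118419500, 40463458398543) ≈ -1.1618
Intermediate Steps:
w = -141500 (w = Add(12, Mul(-2, Pow(-266, 2))) = Add(12, Mul(-2, 70756)) = Add(12, -141512) = -141500)
Function('F')(o, u) = Mul(Pow(Add(o, u, Mul(o, u)), -1), Add(o, u)) (Function('F')(o, u) = Mul(Add(o, u), Pow(Add(o, Add(u, Mul(o, u))), -1)) = Mul(Add(o, u), Pow(Add(o, u, Mul(o, u)), -1)) = Mul(Pow(Add(o, u, Mul(o, u)), -1), Add(o, u)))
a = Rational(-40463458398543, 47012118419500) (a = Add(Mul(Pow(-550, 2), Pow(-351457, -1)), Mul(Mul(Pow(Add(-395, 678, Mul(-395, 678)), -1), Add(-395, 678)), Pow(-141500, -1))) = Add(Mul(302500, Rational(-1, 351457)), Mul(Mul(Pow(Add(-395, 678, -267810), -1), 283), Rational(-1, 141500))) = Add(Rational(-302500, 351457), Mul(Mul(Pow(-267527, -1), 283), Rational(-1, 141500))) = Add(Rational(-302500, 351457), Mul(Mul(Rational(-1, 267527), 283), Rational(-1, 141500))) = Add(Rational(-302500, 351457), Mul(Rational(-283, 267527), Rational(-1, 141500))) = Add(Rational(-302500, 351457), Rational(1, 133763500)) = Rational(-40463458398543, 47012118419500) ≈ -0.86070)
Pow(a, -1) = Pow(Rational(-40463458398543, 47012118419500), -1) = Rational(-47012118419500, 40463458398543)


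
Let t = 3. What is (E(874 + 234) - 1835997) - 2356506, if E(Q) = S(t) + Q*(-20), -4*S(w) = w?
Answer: -16858655/4 ≈ -4.2147e+6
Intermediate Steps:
S(w) = -w/4
E(Q) = -¾ - 20*Q (E(Q) = -¼*3 + Q*(-20) = -¾ - 20*Q)
(E(874 + 234) - 1835997) - 2356506 = ((-¾ - 20*(874 + 234)) - 1835997) - 2356506 = ((-¾ - 20*1108) - 1835997) - 2356506 = ((-¾ - 22160) - 1835997) - 2356506 = (-88643/4 - 1835997) - 2356506 = -7432631/4 - 2356506 = -16858655/4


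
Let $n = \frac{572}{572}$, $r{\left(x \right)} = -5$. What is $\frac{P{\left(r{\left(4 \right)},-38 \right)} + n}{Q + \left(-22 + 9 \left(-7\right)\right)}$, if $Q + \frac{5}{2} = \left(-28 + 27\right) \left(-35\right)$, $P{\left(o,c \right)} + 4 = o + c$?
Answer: $\frac{92}{105} \approx 0.87619$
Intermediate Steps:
$P{\left(o,c \right)} = -4 + c + o$ ($P{\left(o,c \right)} = -4 + \left(o + c\right) = -4 + \left(c + o\right) = -4 + c + o$)
$n = 1$ ($n = 572 \cdot \frac{1}{572} = 1$)
$Q = \frac{65}{2}$ ($Q = - \frac{5}{2} + \left(-28 + 27\right) \left(-35\right) = - \frac{5}{2} - -35 = - \frac{5}{2} + 35 = \frac{65}{2} \approx 32.5$)
$\frac{P{\left(r{\left(4 \right)},-38 \right)} + n}{Q + \left(-22 + 9 \left(-7\right)\right)} = \frac{\left(-4 - 38 - 5\right) + 1}{\frac{65}{2} + \left(-22 + 9 \left(-7\right)\right)} = \frac{-47 + 1}{\frac{65}{2} - 85} = - \frac{46}{\frac{65}{2} - 85} = - \frac{46}{- \frac{105}{2}} = \left(-46\right) \left(- \frac{2}{105}\right) = \frac{92}{105}$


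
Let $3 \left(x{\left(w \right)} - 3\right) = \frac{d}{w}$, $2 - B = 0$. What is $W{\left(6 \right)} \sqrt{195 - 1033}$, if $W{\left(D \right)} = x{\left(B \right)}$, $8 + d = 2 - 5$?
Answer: $\frac{7 i \sqrt{838}}{6} \approx 33.773 i$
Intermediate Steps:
$d = -11$ ($d = -8 + \left(2 - 5\right) = -8 - 3 = -11$)
$B = 2$ ($B = 2 - 0 = 2 + 0 = 2$)
$x{\left(w \right)} = 3 - \frac{11}{3 w}$ ($x{\left(w \right)} = 3 + \frac{\left(-11\right) \frac{1}{w}}{3} = 3 - \frac{11}{3 w}$)
$W{\left(D \right)} = \frac{7}{6}$ ($W{\left(D \right)} = 3 - \frac{11}{3 \cdot 2} = 3 - \frac{11}{6} = \frac{7}{6}$)
$W{\left(6 \right)} \sqrt{195 - 1033} = \frac{7 \sqrt{195 - 1033}}{6} = \frac{7 \sqrt{-838}}{6} = \frac{7 i \sqrt{838}}{6}$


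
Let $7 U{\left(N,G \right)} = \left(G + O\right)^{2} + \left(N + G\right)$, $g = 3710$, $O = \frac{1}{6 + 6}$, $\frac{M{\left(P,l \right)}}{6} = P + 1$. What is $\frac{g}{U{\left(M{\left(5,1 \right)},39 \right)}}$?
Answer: $\frac{3739680}{230761} \approx 16.206$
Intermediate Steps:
$M{\left(P,l \right)} = 6 + 6 P$ ($M{\left(P,l \right)} = 6 \left(P + 1\right) = 6 \left(1 + P\right) = 6 + 6 P$)
$O = \frac{1}{12} \approx 0.083333$
$U{\left(N,G \right)} = \frac{G}{7} + \frac{N}{7} + \frac{\left(\frac{1}{12} + G\right)^{2}}{7}$ ($U{\left(N,G \right)} = \frac{\left(G + \frac{1}{12}\right)^{2} + \left(N + G\right)}{7} = \frac{\left(\frac{1}{12} + G\right)^{2} + \left(G + N\right)}{7} = \frac{G + N + \left(\frac{1}{12} + G\right)^{2}}{7} = \frac{G}{7} + \frac{N}{7} + \frac{\left(\frac{1}{12} + G\right)^{2}}{7}$)
$\frac{g}{U{\left(M{\left(5,1 \right)},39 \right)}} = \frac{3710}{\frac{1}{7} \cdot 39 + \frac{6 + 6 \cdot 5}{7} + \frac{\left(1 + 12 \cdot 39\right)^{2}}{1008}} = \frac{3710}{\frac{39}{7} + \frac{6 + 30}{7} + \frac{\left(1 + 468\right)^{2}}{1008}} = \frac{3710}{\frac{39}{7} + \frac{1}{7} \cdot 36 + \frac{469^{2}}{1008}} = \frac{3710}{\frac{39}{7} + \frac{36}{7} + \frac{1}{1008} \cdot 219961} = \frac{3710}{\frac{39}{7} + \frac{36}{7} + \frac{31423}{144}} = \frac{3710}{\frac{230761}{1008}} = 3710 \cdot \frac{1008}{230761} = \frac{3739680}{230761}$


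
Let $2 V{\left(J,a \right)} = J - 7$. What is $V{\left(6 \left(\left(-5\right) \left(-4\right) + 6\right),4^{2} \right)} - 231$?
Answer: $- \frac{313}{2} \approx -156.5$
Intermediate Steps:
$V{\left(J,a \right)} = - \frac{7}{2} + \frac{J}{2}$ ($V{\left(J,a \right)} = \frac{J - 7}{2} = \frac{-7 + J}{2} = - \frac{7}{2} + \frac{J}{2}$)
$V{\left(6 \left(\left(-5\right) \left(-4\right) + 6\right),4^{2} \right)} - 231 = \left(- \frac{7}{2} + \frac{6 \left(\left(-5\right) \left(-4\right) + 6\right)}{2}\right) - 231 = \left(- \frac{7}{2} + \frac{6 \left(20 + 6\right)}{2}\right) - 231 = \left(- \frac{7}{2} + \frac{6 \cdot 26}{2}\right) - 231 = \left(- \frac{7}{2} + \frac{1}{2} \cdot 156\right) - 231 = \left(- \frac{7}{2} + 78\right) - 231 = \frac{149}{2} - 231 = - \frac{313}{2}$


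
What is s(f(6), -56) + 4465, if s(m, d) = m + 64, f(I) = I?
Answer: 4535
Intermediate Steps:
s(m, d) = 64 + m
s(f(6), -56) + 4465 = (64 + 6) + 4465 = 70 + 4465 = 4535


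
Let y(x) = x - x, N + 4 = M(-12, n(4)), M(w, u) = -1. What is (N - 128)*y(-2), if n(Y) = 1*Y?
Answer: 0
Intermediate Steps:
n(Y) = Y
N = -5 (N = -4 - 1 = -5)
y(x) = 0
(N - 128)*y(-2) = (-5 - 128)*0 = -133*0 = 0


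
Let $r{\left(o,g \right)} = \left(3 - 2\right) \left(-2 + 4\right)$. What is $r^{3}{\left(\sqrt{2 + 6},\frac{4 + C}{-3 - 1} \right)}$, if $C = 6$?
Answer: $8$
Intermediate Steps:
$r{\left(o,g \right)} = 2$ ($r{\left(o,g \right)} = 1 \cdot 2 = 2$)
$r^{3}{\left(\sqrt{2 + 6},\frac{4 + C}{-3 - 1} \right)} = 2^{3} = 8$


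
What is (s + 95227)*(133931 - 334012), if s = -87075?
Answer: -1631060312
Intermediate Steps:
(s + 95227)*(133931 - 334012) = (-87075 + 95227)*(133931 - 334012) = 8152*(-200081) = -1631060312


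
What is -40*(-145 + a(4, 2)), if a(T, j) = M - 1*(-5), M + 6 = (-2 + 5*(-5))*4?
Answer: 10160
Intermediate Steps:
M = -114 (M = -6 + (-2 + 5*(-5))*4 = -6 + (-2 - 25)*4 = -6 - 27*4 = -6 - 108 = -114)
a(T, j) = -109 (a(T, j) = -114 - 1*(-5) = -114 + 5 = -109)
-40*(-145 + a(4, 2)) = -40*(-145 - 109) = -40*(-254) = 10160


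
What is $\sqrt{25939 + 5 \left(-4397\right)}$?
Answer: $\sqrt{3954} \approx 62.881$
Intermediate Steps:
$\sqrt{25939 + 5 \left(-4397\right)} = \sqrt{25939 - 21985} = \sqrt{3954}$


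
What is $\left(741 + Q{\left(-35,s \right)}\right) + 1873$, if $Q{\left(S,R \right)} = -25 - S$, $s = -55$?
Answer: $2624$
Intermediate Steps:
$\left(741 + Q{\left(-35,s \right)}\right) + 1873 = \left(741 - -10\right) + 1873 = \left(741 + \left(-25 + 35\right)\right) + 1873 = \left(741 + 10\right) + 1873 = 751 + 1873 = 2624$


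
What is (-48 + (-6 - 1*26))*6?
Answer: -480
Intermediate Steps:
(-48 + (-6 - 1*26))*6 = (-48 + (-6 - 26))*6 = (-48 - 32)*6 = -80*6 = -480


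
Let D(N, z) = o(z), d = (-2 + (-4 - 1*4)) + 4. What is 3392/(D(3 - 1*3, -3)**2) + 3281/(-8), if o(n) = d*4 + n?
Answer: -2364713/5832 ≈ -405.47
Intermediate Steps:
d = -6 (d = (-2 + (-4 - 4)) + 4 = (-2 - 8) + 4 = -10 + 4 = -6)
o(n) = -24 + n (o(n) = -6*4 + n = -24 + n)
D(N, z) = -24 + z
3392/(D(3 - 1*3, -3)**2) + 3281/(-8) = 3392/((-24 - 3)**2) + 3281/(-8) = 3392/((-27)**2) + 3281*(-1/8) = 3392/729 - 3281/8 = -2364713/5832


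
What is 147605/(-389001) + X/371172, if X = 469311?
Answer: 42591868417/48128759724 ≈ 0.88496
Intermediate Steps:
147605/(-389001) + X/371172 = 147605/(-389001) + 469311/371172 = 147605*(-1/389001) + 469311*(1/371172) = -147605/389001 + 156437/123724 = 42591868417/48128759724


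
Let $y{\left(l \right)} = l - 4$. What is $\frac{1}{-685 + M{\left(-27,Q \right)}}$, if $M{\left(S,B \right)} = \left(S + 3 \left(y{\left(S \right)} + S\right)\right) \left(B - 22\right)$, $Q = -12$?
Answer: $\frac{1}{6149} \approx 0.00016263$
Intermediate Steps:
$y{\left(l \right)} = -4 + l$ ($y{\left(l \right)} = l - 4 = -4 + l$)
$M{\left(S,B \right)} = \left(-22 + B\right) \left(-12 + 7 S\right)$ ($M{\left(S,B \right)} = \left(S + 3 \left(\left(-4 + S\right) + S\right)\right) \left(B - 22\right) = \left(S + 3 \left(-4 + 2 S\right)\right) \left(-22 + B\right) = \left(S + \left(-12 + 6 S\right)\right) \left(-22 + B\right) = \left(-12 + 7 S\right) \left(-22 + B\right) = \left(-22 + B\right) \left(-12 + 7 S\right)$)
$\frac{1}{-685 + M{\left(-27,Q \right)}} = \frac{1}{-685 + \left(264 - -4158 - -144 + 7 \left(-12\right) \left(-27\right)\right)} = \frac{1}{-685 + \left(264 + 4158 + 144 + 2268\right)} = \frac{1}{-685 + 6834} = \frac{1}{6149}$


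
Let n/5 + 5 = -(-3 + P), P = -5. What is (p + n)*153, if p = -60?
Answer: -6885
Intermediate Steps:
n = 15 (n = -25 + 5*(-(-3 - 5)) = -25 + 5*(-1*(-8)) = -25 + 5*8 = -25 + 40 = 15)
(p + n)*153 = (-60 + 15)*153 = -45*153 = -6885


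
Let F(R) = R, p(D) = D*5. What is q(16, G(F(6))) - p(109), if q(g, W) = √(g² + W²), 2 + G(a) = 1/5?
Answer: -545 + √6481/5 ≈ -528.90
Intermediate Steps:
p(D) = 5*D
G(a) = -9/5 (G(a) = -2 + 1/5 = -2 + ⅕ = -9/5)
q(g, W) = √(W² + g²)
q(16, G(F(6))) - p(109) = √((-9/5)² + 16²) - 5*109 = √(81/25 + 256) - 1*545 = √(6481/25) - 545 = √6481/5 - 545 = -545 + √6481/5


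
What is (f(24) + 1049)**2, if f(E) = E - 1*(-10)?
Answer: 1172889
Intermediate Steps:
f(E) = 10 + E (f(E) = E + 10 = 10 + E)
(f(24) + 1049)**2 = ((10 + 24) + 1049)**2 = (34 + 1049)**2 = 1083**2 = 1172889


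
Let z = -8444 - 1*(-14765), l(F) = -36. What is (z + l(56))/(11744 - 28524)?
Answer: -1257/3356 ≈ -0.37455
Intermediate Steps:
z = 6321 (z = -8444 + 14765 = 6321)
(z + l(56))/(11744 - 28524) = (6321 - 36)/(11744 - 28524) = 6285/(-16780) = 6285*(-1/16780) = -1257/3356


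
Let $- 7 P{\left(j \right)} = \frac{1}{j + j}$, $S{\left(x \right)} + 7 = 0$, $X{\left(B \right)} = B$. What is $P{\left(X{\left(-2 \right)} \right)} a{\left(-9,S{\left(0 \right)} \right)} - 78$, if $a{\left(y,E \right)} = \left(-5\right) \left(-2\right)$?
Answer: $- \frac{1087}{14} \approx -77.643$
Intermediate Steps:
$S{\left(x \right)} = -7$ ($S{\left(x \right)} = -7 + 0 = -7$)
$a{\left(y,E \right)} = 10$
$P{\left(j \right)} = - \frac{1}{14 j}$ ($P{\left(j \right)} = - \frac{1}{7 \left(j + j\right)} = - \frac{1}{7 \cdot 2 j} = - \frac{\frac{1}{2} \frac{1}{j}}{7} = - \frac{1}{14 j}$)
$P{\left(X{\left(-2 \right)} \right)} a{\left(-9,S{\left(0 \right)} \right)} - 78 = - \frac{1}{14 \left(-2\right)} 10 - 78 = \left(- \frac{1}{14}\right) \left(- \frac{1}{2}\right) 10 - 78 = \frac{1}{28} \cdot 10 - 78 = \frac{5}{14} - 78 = - \frac{1087}{14}$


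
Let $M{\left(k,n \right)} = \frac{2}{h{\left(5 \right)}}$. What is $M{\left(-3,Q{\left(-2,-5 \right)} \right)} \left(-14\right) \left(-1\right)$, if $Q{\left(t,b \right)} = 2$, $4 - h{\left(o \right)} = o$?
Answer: $-28$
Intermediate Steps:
$h{\left(o \right)} = 4 - o$
$M{\left(k,n \right)} = -2$ ($M{\left(k,n \right)} = \frac{2}{4 - 5} = \frac{2}{-1} = 2 \left(-1\right) = -2$)
$M{\left(-3,Q{\left(-2,-5 \right)} \right)} \left(-14\right) \left(-1\right) = \left(-2\right) \left(-14\right) \left(-1\right) = 28 \left(-1\right) = -28$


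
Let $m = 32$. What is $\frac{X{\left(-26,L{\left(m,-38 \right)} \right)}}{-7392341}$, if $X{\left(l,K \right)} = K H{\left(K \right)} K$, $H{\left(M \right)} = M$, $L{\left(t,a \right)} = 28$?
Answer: $- \frac{21952}{7392341} \approx -0.0029696$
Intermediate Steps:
$X{\left(l,K \right)} = K^{3}$ ($X{\left(l,K \right)} = K K K = K^{2} K = K^{3}$)
$\frac{X{\left(-26,L{\left(m,-38 \right)} \right)}}{-7392341} = \frac{28^{3}}{-7392341} = 21952 \left(- \frac{1}{7392341}\right) = - \frac{21952}{7392341}$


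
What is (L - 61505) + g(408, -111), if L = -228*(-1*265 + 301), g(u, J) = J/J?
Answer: -69712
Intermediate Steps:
g(u, J) = 1
L = -8208 (L = -228*(-265 + 301) = -228*36 = -8208)
(L - 61505) + g(408, -111) = (-8208 - 61505) + 1 = -69713 + 1 = -69712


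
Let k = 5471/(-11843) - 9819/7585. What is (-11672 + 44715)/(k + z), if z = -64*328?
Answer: -2968224768665/1885851405712 ≈ -1.5739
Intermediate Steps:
z = -20992
k = -157783952/89829155 (k = 5471*(-1/11843) - 9819*1/7585 = -5471/11843 - 9819/7585 = -157783952/89829155 ≈ -1.7565)
(-11672 + 44715)/(k + z) = (-11672 + 44715)/(-157783952/89829155 - 20992) = 33043/(-1885851405712/89829155) = 33043*(-89829155/1885851405712) = -2968224768665/1885851405712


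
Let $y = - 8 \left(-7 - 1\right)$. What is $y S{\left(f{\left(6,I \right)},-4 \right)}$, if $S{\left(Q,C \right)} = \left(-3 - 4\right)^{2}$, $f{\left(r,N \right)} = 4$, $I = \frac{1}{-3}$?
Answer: $3136$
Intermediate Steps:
$I = - \frac{1}{3} \approx -0.33333$
$S{\left(Q,C \right)} = 49$ ($S{\left(Q,C \right)} = \left(-7\right)^{2} = 49$)
$y = 64$ ($y = \left(-8\right) \left(-8\right) = 64$)
$y S{\left(f{\left(6,I \right)},-4 \right)} = 64 \cdot 49 = 3136$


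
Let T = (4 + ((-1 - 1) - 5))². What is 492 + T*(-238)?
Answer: -1650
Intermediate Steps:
T = 9 (T = (4 + (-2 - 5))² = (4 - 7)² = (-3)² = 9)
492 + T*(-238) = 492 + 9*(-238) = 492 - 2142 = -1650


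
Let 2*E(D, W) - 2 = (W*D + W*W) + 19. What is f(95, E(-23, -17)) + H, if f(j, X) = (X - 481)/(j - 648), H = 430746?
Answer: 476405337/1106 ≈ 4.3075e+5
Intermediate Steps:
E(D, W) = 21/2 + W**2/2 + D*W/2 (E(D, W) = 1 + ((W*D + W*W) + 19)/2 = 1 + ((D*W + W**2) + 19)/2 = 1 + ((W**2 + D*W) + 19)/2 = 1 + (19 + W**2 + D*W)/2 = 1 + (19/2 + W**2/2 + D*W/2) = 21/2 + W**2/2 + D*W/2)
f(j, X) = (-481 + X)/(-648 + j)
f(95, E(-23, -17)) + H = (-481 + (21/2 + (1/2)*(-17)**2 + (1/2)*(-23)*(-17)))/(-648 + 95) + 430746 = (-481 + (21/2 + (1/2)*289 + 391/2))/(-553) + 430746 = -(-481 + (21/2 + 289/2 + 391/2))/553 + 430746 = -(-481 + 701/2)/553 + 430746 = -1/553*(-261/2) + 430746 = 261/1106 + 430746 = 476405337/1106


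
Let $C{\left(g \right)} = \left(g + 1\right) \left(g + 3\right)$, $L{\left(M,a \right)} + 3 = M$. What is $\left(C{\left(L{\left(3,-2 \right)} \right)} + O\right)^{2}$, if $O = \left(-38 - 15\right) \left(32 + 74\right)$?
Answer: $31528225$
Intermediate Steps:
$L{\left(M,a \right)} = -3 + M$
$C{\left(g \right)} = \left(1 + g\right) \left(3 + g\right)$
$O = -5618$ ($O = \left(-53\right) 106 = -5618$)
$\left(C{\left(L{\left(3,-2 \right)} \right)} + O\right)^{2} = \left(\left(3 + \left(-3 + 3\right)^{2} + 4 \left(-3 + 3\right)\right) - 5618\right)^{2} = \left(\left(3 + 0^{2} + 4 \cdot 0\right) - 5618\right)^{2} = \left(\left(3 + 0 + 0\right) - 5618\right)^{2} = \left(3 - 5618\right)^{2} = \left(-5615\right)^{2} = 31528225$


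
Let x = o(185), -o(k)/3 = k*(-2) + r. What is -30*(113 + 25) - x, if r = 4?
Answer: -5238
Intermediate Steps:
o(k) = -12 + 6*k (o(k) = -3*(k*(-2) + 4) = -3*(-2*k + 4) = -3*(4 - 2*k) = -12 + 6*k)
x = 1098 (x = -12 + 6*185 = -12 + 1110 = 1098)
-30*(113 + 25) - x = -30*(113 + 25) - 1*1098 = -30*138 - 1098 = -4140 - 1098 = -5238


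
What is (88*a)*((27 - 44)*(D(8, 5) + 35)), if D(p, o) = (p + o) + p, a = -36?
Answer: 3015936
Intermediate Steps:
D(p, o) = o + 2*p (D(p, o) = (o + p) + p = o + 2*p)
(88*a)*((27 - 44)*(D(8, 5) + 35)) = (88*(-36))*((27 - 44)*((5 + 2*8) + 35)) = -(-53856)*((5 + 16) + 35) = -(-53856)*(21 + 35) = -(-53856)*56 = -3168*(-952) = 3015936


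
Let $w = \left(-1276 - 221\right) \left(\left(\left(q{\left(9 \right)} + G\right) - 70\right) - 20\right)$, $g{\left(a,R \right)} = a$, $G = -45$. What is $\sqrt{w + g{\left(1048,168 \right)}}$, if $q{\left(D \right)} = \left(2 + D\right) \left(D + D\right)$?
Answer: $i \sqrt{93263} \approx 305.39 i$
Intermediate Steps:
$q{\left(D \right)} = 2 D \left(2 + D\right)$ ($q{\left(D \right)} = \left(2 + D\right) 2 D = 2 D \left(2 + D\right)$)
$w = -94311$ ($w = \left(-1276 - 221\right) \left(\left(\left(2 \cdot 9 \left(2 + 9\right) - 45\right) - 70\right) - 20\right) = - 1497 \left(\left(\left(2 \cdot 9 \cdot 11 - 45\right) - 70\right) - 20\right) = - 1497 \left(\left(\left(198 - 45\right) - 70\right) - 20\right) = - 1497 \left(\left(153 - 70\right) - 20\right) = - 1497 \left(83 - 20\right) = \left(-1497\right) 63 = -94311$)
$\sqrt{w + g{\left(1048,168 \right)}} = \sqrt{-94311 + 1048} = \sqrt{-93263} = i \sqrt{93263}$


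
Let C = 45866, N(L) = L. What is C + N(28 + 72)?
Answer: 45966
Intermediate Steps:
C + N(28 + 72) = 45866 + (28 + 72) = 45866 + 100 = 45966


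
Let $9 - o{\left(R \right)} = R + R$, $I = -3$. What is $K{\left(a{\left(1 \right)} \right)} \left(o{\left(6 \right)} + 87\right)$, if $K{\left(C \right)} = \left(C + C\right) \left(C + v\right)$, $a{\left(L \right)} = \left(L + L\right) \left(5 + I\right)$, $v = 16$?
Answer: $13440$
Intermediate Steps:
$a{\left(L \right)} = 4 L$ ($a{\left(L \right)} = \left(L + L\right) \left(5 - 3\right) = 2 L 2 = 4 L$)
$o{\left(R \right)} = 9 - 2 R$ ($o{\left(R \right)} = 9 - \left(R + R\right) = 9 - 2 R$)
$K{\left(C \right)} = 2 C \left(16 + C\right)$ ($K{\left(C \right)} = \left(C + C\right) \left(C + 16\right) = 2 C \left(16 + C\right)$)
$K{\left(a{\left(1 \right)} \right)} \left(o{\left(6 \right)} + 87\right) = 2 \cdot 4 \cdot 1 \left(16 + 4 \cdot 1\right) \left(\left(9 - 12\right) + 87\right) = 2 \cdot 4 \left(16 + 4\right) \left(\left(9 - 12\right) + 87\right) = 2 \cdot 4 \cdot 20 \left(-3 + 87\right) = 160 \cdot 84 = 13440$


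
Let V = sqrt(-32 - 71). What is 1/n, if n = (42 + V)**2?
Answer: (42 + I*sqrt(103))**(-2) ≈ 0.00047652 - 0.00024457*I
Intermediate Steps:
V = I*sqrt(103) (V = sqrt(-103) = I*sqrt(103) ≈ 10.149*I)
n = (42 + I*sqrt(103))**2 ≈ 1661.0 + 852.51*I
1/n = 1/((42 + I*sqrt(103))**2) = (42 + I*sqrt(103))**(-2)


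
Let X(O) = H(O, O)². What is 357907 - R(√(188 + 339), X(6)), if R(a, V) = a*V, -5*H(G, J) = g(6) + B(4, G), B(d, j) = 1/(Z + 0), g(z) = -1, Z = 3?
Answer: 357907 - 4*√527/225 ≈ 3.5791e+5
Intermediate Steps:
B(d, j) = ⅓ (B(d, j) = 1/(3 + 0) = 1/3 = ⅓)
H(G, J) = 2/15 (H(G, J) = -(-1 + ⅓)/5 = -⅕*(-⅔) = 2/15)
X(O) = 4/225 (X(O) = (2/15)² = 4/225)
R(a, V) = V*a
357907 - R(√(188 + 339), X(6)) = 357907 - 4*√(188 + 339)/225 = 357907 - 4*√527/225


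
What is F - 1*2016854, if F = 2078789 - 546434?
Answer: -484499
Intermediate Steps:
F = 1532355
F - 1*2016854 = 1532355 - 1*2016854 = 1532355 - 2016854 = -484499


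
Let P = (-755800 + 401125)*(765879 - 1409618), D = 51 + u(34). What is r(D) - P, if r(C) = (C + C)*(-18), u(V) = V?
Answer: -228318132885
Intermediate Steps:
D = 85 (D = 51 + 34 = 85)
r(C) = -36*C (r(C) = (2*C)*(-18) = -36*C)
P = 228318129825 (P = -354675*(-643739) = 228318129825)
r(D) - P = -36*85 - 1*228318129825 = -3060 - 228318129825 = -228318132885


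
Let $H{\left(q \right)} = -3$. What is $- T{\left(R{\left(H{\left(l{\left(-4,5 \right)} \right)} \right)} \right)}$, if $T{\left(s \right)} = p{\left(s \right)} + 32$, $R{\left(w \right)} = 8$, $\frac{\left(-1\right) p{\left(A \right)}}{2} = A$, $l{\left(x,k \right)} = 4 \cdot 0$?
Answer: $-16$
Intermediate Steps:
$l{\left(x,k \right)} = 0$
$p{\left(A \right)} = - 2 A$
$T{\left(s \right)} = 32 - 2 s$ ($T{\left(s \right)} = - 2 s + 32 = 32 - 2 s$)
$- T{\left(R{\left(H{\left(l{\left(-4,5 \right)} \right)} \right)} \right)} = - (32 - 16) = \left(-1\right) 16 = -16$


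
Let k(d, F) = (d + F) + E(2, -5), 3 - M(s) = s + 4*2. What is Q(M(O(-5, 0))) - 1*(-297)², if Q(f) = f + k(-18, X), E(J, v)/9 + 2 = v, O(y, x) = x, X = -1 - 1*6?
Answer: -88302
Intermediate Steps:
X = -7 (X = -1 - 6 = -7)
E(J, v) = -18 + 9*v
M(s) = -5 - s (M(s) = 3 - (s + 4*2) = 3 - (s + 8) = 3 - (8 + s) = 3 + (-8 - s) = -5 - s)
k(d, F) = -63 + F + d (k(d, F) = (d + F) + (-18 + 9*(-5)) = (F + d) + (-18 - 45) = (F + d) - 63 = -63 + F + d)
Q(f) = -88 + f (Q(f) = f + (-63 - 7 - 18) = f - 88 = -88 + f)
Q(M(O(-5, 0))) - 1*(-297)² = (-88 + (-5 - 1*0)) - 1*(-297)² = (-88 + (-5 + 0)) - 1*88209 = (-88 - 5) - 88209 = -93 - 88209 = -88302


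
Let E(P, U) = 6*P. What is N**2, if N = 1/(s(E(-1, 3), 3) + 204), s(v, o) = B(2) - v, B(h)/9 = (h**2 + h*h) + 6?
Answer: 1/112896 ≈ 8.8577e-6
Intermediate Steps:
B(h) = 54 + 18*h**2 (B(h) = 9*((h**2 + h*h) + 6) = 9*((h**2 + h**2) + 6) = 9*(2*h**2 + 6) = 9*(6 + 2*h**2) = 54 + 18*h**2)
s(v, o) = 126 - v (s(v, o) = (54 + 18*2**2) - v = (54 + 18*4) - v = (54 + 72) - v = 126 - v)
N = 1/336 (N = 1/((126 - 6*(-1)) + 204) = 1/((126 - 1*(-6)) + 204) = 1/((126 + 6) + 204) = 1/(132 + 204) = 1/336 ≈ 0.0029762)
N**2 = (1/336)**2 = 1/112896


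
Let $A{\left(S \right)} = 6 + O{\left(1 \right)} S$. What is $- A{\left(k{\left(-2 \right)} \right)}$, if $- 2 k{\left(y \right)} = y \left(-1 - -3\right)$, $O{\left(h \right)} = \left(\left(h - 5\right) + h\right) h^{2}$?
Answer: $0$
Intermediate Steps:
$O{\left(h \right)} = h^{2} \left(-5 + 2 h\right)$ ($O{\left(h \right)} = \left(\left(-5 + h\right) + h\right) h^{2} = \left(-5 + 2 h\right) h^{2} = h^{2} \left(-5 + 2 h\right)$)
$k{\left(y \right)} = - y$ ($k{\left(y \right)} = - \frac{y \left(-1 - -3\right)}{2} = - \frac{y \left(-1 + 3\right)}{2} = - \frac{y 2}{2} = - \frac{2 y}{2} = - y$)
$A{\left(S \right)} = 6 - 3 S$ ($A{\left(S \right)} = 6 + 1^{2} \left(-5 + 2 \cdot 1\right) S = 6 + 1 \left(-5 + 2\right) S = 6 + 1 \left(-3\right) S = 6 - 3 S$)
$- A{\left(k{\left(-2 \right)} \right)} = - (6 - 3 \left(\left(-1\right) \left(-2\right)\right)) = - (6 - 6) = \left(-1\right) 0 = 0$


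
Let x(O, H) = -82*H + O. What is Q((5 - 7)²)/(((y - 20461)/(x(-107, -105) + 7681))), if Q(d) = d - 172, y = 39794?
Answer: -2718912/19333 ≈ -140.64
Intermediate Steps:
x(O, H) = O - 82*H
Q(d) = -172 + d
Q((5 - 7)²)/(((y - 20461)/(x(-107, -105) + 7681))) = (-172 + (5 - 7)²)/(((39794 - 20461)/((-107 - 82*(-105)) + 7681))) = (-172 + (-2)²)/((19333/((-107 + 8610) + 7681))) = (-172 + 4)/((19333/(8503 + 7681))) = -168/(19333/16184) = -168/(19333*(1/16184)) = -168/19333/16184 = -168*16184/19333 = -2718912/19333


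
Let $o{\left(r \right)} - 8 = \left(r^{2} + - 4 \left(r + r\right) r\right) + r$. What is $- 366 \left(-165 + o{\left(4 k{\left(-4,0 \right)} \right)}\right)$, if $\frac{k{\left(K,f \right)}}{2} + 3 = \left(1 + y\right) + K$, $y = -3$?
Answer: $13365222$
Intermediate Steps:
$k{\left(K,f \right)} = -10 + 2 K$ ($k{\left(K,f \right)} = -6 + 2 \left(\left(1 - 3\right) + K\right) = -6 + 2 \left(-2 + K\right) = -6 + \left(-4 + 2 K\right) = -10 + 2 K$)
$o{\left(r \right)} = 8 + r - 7 r^{2}$ ($o{\left(r \right)} = 8 + \left(\left(r^{2} + - 4 \left(r + r\right) r\right) + r\right) = 8 + \left(\left(r^{2} + - 4 \cdot 2 r r\right) + r\right) = 8 + \left(\left(r^{2} + - 8 r r\right) + r\right) = 8 + \left(\left(r^{2} - 8 r^{2}\right) + r\right) = 8 - \left(- r + 7 r^{2}\right) = 8 + r - 7 r^{2}$)
$- 366 \left(-165 + o{\left(4 k{\left(-4,0 \right)} \right)}\right) = - 366 \left(-165 + \left(8 + 4 \left(-10 + 2 \left(-4\right)\right) - 7 \left(4 \left(-10 + 2 \left(-4\right)\right)\right)^{2}\right)\right) = - 366 \left(-165 + \left(8 + 4 \left(-10 - 8\right) - 7 \left(4 \left(-10 - 8\right)\right)^{2}\right)\right) = - 366 \left(-165 + \left(8 + 4 \left(-18\right) - 7 \left(4 \left(-18\right)\right)^{2}\right)\right) = - 366 \left(-165 - \left(64 + 36288\right)\right) = - 366 \left(-165 - 36352\right) = \left(-366\right) \left(-36517\right) = 13365222$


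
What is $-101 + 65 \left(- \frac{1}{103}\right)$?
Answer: $- \frac{10468}{103} \approx -101.63$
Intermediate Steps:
$-101 + 65 \left(- \frac{1}{103}\right) = -101 - \frac{65}{103} = - \frac{10468}{103}$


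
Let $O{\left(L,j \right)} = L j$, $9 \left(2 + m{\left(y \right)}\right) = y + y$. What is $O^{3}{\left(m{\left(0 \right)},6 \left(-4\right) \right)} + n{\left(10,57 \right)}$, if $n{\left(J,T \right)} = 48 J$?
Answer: $111072$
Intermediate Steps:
$m{\left(y \right)} = -2 + \frac{2 y}{9}$ ($m{\left(y \right)} = -2 + \frac{y + y}{9} = -2 + \frac{2 y}{9}$)
$O^{3}{\left(m{\left(0 \right)},6 \left(-4\right) \right)} + n{\left(10,57 \right)} = \left(\left(-2 + \frac{2}{9} \cdot 0\right) 6 \left(-4\right)\right)^{3} + 48 \cdot 10 = \left(\left(-2 + 0\right) \left(-24\right)\right)^{3} + 480 = \left(\left(-2\right) \left(-24\right)\right)^{3} + 480 = 48^{3} + 480 = 110592 + 480 = 111072$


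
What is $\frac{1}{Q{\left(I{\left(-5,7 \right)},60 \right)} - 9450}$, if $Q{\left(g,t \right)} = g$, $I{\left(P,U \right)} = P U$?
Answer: $- \frac{1}{9485} \approx -0.00010543$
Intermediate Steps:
$\frac{1}{Q{\left(I{\left(-5,7 \right)},60 \right)} - 9450} = \frac{1}{\left(-5\right) 7 - 9450} = \frac{1}{-35 - 9450} = \frac{1}{-9485} = - \frac{1}{9485}$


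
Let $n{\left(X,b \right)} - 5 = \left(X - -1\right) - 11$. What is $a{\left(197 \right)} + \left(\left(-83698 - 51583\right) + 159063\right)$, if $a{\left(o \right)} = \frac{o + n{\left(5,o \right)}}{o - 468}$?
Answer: $\frac{6444725}{271} \approx 23781.0$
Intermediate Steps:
$n{\left(X,b \right)} = -5 + X$ ($n{\left(X,b \right)} = 5 + \left(\left(X - -1\right) - 11\right) = 5 + \left(\left(X + 1\right) - 11\right) = 5 + \left(\left(1 + X\right) - 11\right) = 5 + \left(-10 + X\right) = -5 + X$)
$a{\left(o \right)} = \frac{o}{-468 + o}$ ($a{\left(o \right)} = \frac{o + \left(-5 + 5\right)}{o - 468} = \frac{o + 0}{-468 + o} = \frac{o}{-468 + o}$)
$a{\left(197 \right)} + \left(\left(-83698 - 51583\right) + 159063\right) = \frac{197}{-468 + 197} + \left(\left(-83698 - 51583\right) + 159063\right) = \frac{197}{-271} + \left(-135281 + 159063\right) = 197 \left(- \frac{1}{271}\right) + 23782 = - \frac{197}{271} + 23782 = \frac{6444725}{271}$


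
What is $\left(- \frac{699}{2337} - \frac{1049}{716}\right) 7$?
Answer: $- \frac{6887993}{557764} \approx -12.349$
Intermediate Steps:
$\left(- \frac{699}{2337} - \frac{1049}{716}\right) 7 = \left(\left(-699\right) \frac{1}{2337} - \frac{1049}{716}\right) 7 = \left(- \frac{233}{779} - \frac{1049}{716}\right) 7 = \left(- \frac{983999}{557764}\right) 7 = - \frac{6887993}{557764}$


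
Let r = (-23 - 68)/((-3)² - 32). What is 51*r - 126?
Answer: 1743/23 ≈ 75.783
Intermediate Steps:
r = 91/23 (r = -91/(9 - 32) = -91/(-23) = -91*(-1/23) = 91/23 ≈ 3.9565)
51*r - 126 = 51*(91/23) - 126 = 4641/23 - 126 = 1743/23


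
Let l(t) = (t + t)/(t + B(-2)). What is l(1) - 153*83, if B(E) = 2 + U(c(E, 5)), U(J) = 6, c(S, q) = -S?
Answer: -114289/9 ≈ -12699.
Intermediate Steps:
B(E) = 8 (B(E) = 2 + 6 = 8)
l(t) = 2*t/(8 + t) (l(t) = (t + t)/(t + 8) = (2*t)/(8 + t) = 2*t/(8 + t))
l(1) - 153*83 = 2*1/(8 + 1) - 153*83 = 2*1/9 - 12699 = 2*1*(1/9) - 12699 = 2/9 - 12699 = -114289/9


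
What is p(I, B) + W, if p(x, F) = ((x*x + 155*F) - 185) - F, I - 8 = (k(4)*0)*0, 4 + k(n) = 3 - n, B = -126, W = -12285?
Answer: -31810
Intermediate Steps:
k(n) = -1 - n (k(n) = -4 + (3 - n) = -1 - n)
I = 8 (I = 8 + ((-1 - 1*4)*0)*0 = 8 + ((-1 - 4)*0)*0 = 8 - 5*0*0 = 8 + 0*0 = 8 + 0 = 8)
p(x, F) = -185 + x**2 + 154*F (p(x, F) = ((x**2 + 155*F) - 185) - F = (-185 + x**2 + 155*F) - F = -185 + x**2 + 154*F)
p(I, B) + W = (-185 + 8**2 + 154*(-126)) - 12285 = (-185 + 64 - 19404) - 12285 = -19525 - 12285 = -31810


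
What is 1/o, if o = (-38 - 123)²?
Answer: 1/25921 ≈ 3.8579e-5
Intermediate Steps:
o = 25921 (o = (-161)² = 25921)
1/o = 1/25921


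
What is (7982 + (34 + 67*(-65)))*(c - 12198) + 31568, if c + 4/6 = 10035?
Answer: -23668847/3 ≈ -7.8896e+6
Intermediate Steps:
c = 30103/3 (c = -⅔ + 10035 = 30103/3 ≈ 10034.)
(7982 + (34 + 67*(-65)))*(c - 12198) + 31568 = (7982 + (34 + 67*(-65)))*(30103/3 - 12198) + 31568 = (7982 + (34 - 4355))*(-6491/3) + 31568 = (7982 - 4321)*(-6491/3) + 31568 = 3661*(-6491/3) + 31568 = -23763551/3 + 31568 = -23668847/3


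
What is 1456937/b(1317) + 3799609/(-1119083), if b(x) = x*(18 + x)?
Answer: -5050020116984/1967566135185 ≈ -2.5666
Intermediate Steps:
1456937/b(1317) + 3799609/(-1119083) = 1456937/((1317*(18 + 1317))) + 3799609/(-1119083) = 1456937/((1317*1335)) + 3799609*(-1/1119083) = 1456937/1758195 - 3799609/1119083 = -5050020116984/1967566135185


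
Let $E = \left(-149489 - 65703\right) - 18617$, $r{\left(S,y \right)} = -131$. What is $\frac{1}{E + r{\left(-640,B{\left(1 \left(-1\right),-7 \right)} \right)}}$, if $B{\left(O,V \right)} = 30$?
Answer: $- \frac{1}{233940} \approx -4.2746 \cdot 10^{-6}$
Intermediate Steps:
$E = -233809$ ($E = \left(-149489 - 65703\right) - 18617 = -215192 - 18617 = -233809$)
$\frac{1}{E + r{\left(-640,B{\left(1 \left(-1\right),-7 \right)} \right)}} = \frac{1}{-233809 - 131} = \frac{1}{-233940} = - \frac{1}{233940}$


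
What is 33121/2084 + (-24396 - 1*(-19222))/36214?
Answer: 594330639/37734988 ≈ 15.750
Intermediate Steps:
33121/2084 + (-24396 - 1*(-19222))/36214 = 33121*(1/2084) + (-24396 + 19222)*(1/36214) = 33121/2084 - 5174*1/36214 = 33121/2084 - 2587/18107 = 594330639/37734988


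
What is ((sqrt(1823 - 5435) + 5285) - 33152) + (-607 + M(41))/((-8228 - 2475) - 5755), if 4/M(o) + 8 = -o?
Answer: -22473089467/806442 + 2*I*sqrt(903) ≈ -27867.0 + 60.1*I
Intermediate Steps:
M(o) = 4/(-8 - o)
((sqrt(1823 - 5435) + 5285) - 33152) + (-607 + M(41))/((-8228 - 2475) - 5755) = ((sqrt(1823 - 5435) + 5285) - 33152) + (-607 - 4/(8 + 41))/((-8228 - 2475) - 5755) = ((sqrt(-3612) + 5285) - 33152) + (-607 - 4/49)/(-10703 - 5755) = ((2*I*sqrt(903) + 5285) - 33152) + (-607 - 4*1/49)/(-16458) = ((5285 + 2*I*sqrt(903)) - 33152) + (-607 - 4/49)*(-1/16458) = (-27867 + 2*I*sqrt(903)) - 29747/49*(-1/16458) = (-27867 + 2*I*sqrt(903)) + 29747/806442 = -22473089467/806442 + 2*I*sqrt(903)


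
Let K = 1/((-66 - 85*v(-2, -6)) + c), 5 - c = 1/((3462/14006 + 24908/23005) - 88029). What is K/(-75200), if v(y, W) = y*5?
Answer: -1772701385507/105179338280387470600 ≈ -1.6854e-8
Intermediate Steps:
v(y, W) = 5*y
c = 70908216524295/14181611084056 (c = 5 - 1/((3462/14006 + 24908/23005) - 88029) = 5 - 1/((3462*(1/14006) + 24908*(1/23005)) - 88029) = 5 - 1/((1731/7003 + 24908/23005) - 88029) = 5 - 1/(214252379/161104015 - 88029) = 5 - 1/(-14181611084056/161104015) = 5 - 1*(-161104015/14181611084056) = 5 + 161104015/14181611084056 = 70908216524295/14181611084056 ≈ 5.0000)
K = 14181611084056/11189291306424199 (K = 1/((-66 - 425*(-2)) + 70908216524295/14181611084056) = 1/((-66 - 85*(-10)) + 70908216524295/14181611084056) = 1/((-66 + 850) + 70908216524295/14181611084056) = 1/(784 + 70908216524295/14181611084056) = 1/(11189291306424199/14181611084056) = 14181611084056/11189291306424199 ≈ 0.0012674)
K/(-75200) = (14181611084056/11189291306424199)/(-75200) = (14181611084056/11189291306424199)*(-1/75200) = -1772701385507/105179338280387470600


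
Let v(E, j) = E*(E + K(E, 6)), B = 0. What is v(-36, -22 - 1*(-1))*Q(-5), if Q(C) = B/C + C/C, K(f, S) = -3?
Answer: 1404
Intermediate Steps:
Q(C) = 1 (Q(C) = 0/C + C/C = 0 + 1 = 1)
v(E, j) = E*(-3 + E) (v(E, j) = E*(E - 3) = E*(-3 + E))
v(-36, -22 - 1*(-1))*Q(-5) = -36*(-3 - 36)*1 = -36*(-39)*1 = 1404*1 = 1404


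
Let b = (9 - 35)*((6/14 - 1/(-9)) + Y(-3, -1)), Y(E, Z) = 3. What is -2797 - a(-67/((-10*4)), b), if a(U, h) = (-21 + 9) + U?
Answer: -111467/40 ≈ -2786.7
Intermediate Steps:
b = -5798/63 (b = (9 - 35)*((6/14 - 1/(-9)) + 3) = -26*((6*(1/14) - 1*(-⅑)) + 3) = -26*((3/7 + ⅑) + 3) = -26*(34/63 + 3) = -26*223/63 = -5798/63 ≈ -92.032)
a(U, h) = -12 + U
-2797 - a(-67/((-10*4)), b) = -2797 - (-12 - 67/((-10*4))) = -2797 - (-12 - 67/(-40)) = -2797 - (-12 - 67*(-1/40)) = -2797 - (-12 + 67/40) = -2797 - 1*(-413/40) = -2797 + 413/40 = -111467/40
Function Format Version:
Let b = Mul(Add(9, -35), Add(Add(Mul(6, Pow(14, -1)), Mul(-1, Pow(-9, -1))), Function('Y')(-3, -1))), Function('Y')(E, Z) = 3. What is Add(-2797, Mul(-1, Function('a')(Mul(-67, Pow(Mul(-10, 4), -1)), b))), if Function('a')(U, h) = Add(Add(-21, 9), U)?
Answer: Rational(-111467, 40) ≈ -2786.7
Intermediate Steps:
b = Rational(-5798, 63) (b = Mul(Add(9, -35), Add(Add(Mul(6, Pow(14, -1)), Mul(-1, Pow(-9, -1))), 3)) = Mul(-26, Add(Add(Mul(6, Rational(1, 14)), Mul(-1, Rational(-1, 9))), 3)) = Mul(-26, Add(Add(Rational(3, 7), Rational(1, 9)), 3)) = Mul(-26, Add(Rational(34, 63), 3)) = Mul(-26, Rational(223, 63)) = Rational(-5798, 63) ≈ -92.032)
Function('a')(U, h) = Add(-12, U)
Add(-2797, Mul(-1, Function('a')(Mul(-67, Pow(Mul(-10, 4), -1)), b))) = Add(-2797, Mul(-1, Add(-12, Mul(-67, Pow(Mul(-10, 4), -1))))) = Add(-2797, Mul(-1, Add(-12, Mul(-67, Pow(-40, -1))))) = Add(-2797, Mul(-1, Add(-12, Mul(-67, Rational(-1, 40))))) = Add(-2797, Mul(-1, Add(-12, Rational(67, 40)))) = Add(-2797, Mul(-1, Rational(-413, 40))) = Add(-2797, Rational(413, 40)) = Rational(-111467, 40)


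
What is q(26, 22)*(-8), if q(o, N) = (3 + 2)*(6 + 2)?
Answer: -320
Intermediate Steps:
q(o, N) = 40 (q(o, N) = 5*8 = 40)
q(26, 22)*(-8) = 40*(-8) = -320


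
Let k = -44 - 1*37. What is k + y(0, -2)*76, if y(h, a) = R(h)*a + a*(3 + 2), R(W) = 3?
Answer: -1297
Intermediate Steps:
y(h, a) = 8*a (y(h, a) = 3*a + a*(3 + 2) = 3*a + a*5 = 3*a + 5*a = 8*a)
k = -81 (k = -44 - 37 = -81)
k + y(0, -2)*76 = -81 + (8*(-2))*76 = -81 - 16*76 = -81 - 1216 = -1297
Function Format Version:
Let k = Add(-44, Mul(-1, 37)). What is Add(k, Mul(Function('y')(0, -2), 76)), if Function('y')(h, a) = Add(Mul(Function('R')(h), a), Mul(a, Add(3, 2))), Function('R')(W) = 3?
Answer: -1297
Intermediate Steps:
Function('y')(h, a) = Mul(8, a) (Function('y')(h, a) = Add(Mul(3, a), Mul(a, Add(3, 2))) = Add(Mul(3, a), Mul(a, 5)) = Add(Mul(3, a), Mul(5, a)) = Mul(8, a))
k = -81 (k = Add(-44, -37) = -81)
Add(k, Mul(Function('y')(0, -2), 76)) = Add(-81, Mul(Mul(8, -2), 76)) = Add(-81, Mul(-16, 76)) = Add(-81, -1216) = -1297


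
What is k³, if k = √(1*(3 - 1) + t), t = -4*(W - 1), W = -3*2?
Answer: 30*√30 ≈ 164.32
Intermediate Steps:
W = -6
t = 28 (t = -4*(-6 - 1) = -4*(-7) = 28)
k = √30 (k = √(1*(3 - 1) + 28) = √(1*2 + 28) = √(2 + 28) = √30 ≈ 5.4772)
k³ = (√30)³ = 30*√30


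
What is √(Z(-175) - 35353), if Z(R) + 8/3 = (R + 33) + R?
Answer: I*√321054/3 ≈ 188.87*I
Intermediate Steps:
Z(R) = 91/3 + 2*R (Z(R) = -8/3 + ((R + 33) + R) = -8/3 + ((33 + R) + R) = -8/3 + (33 + 2*R) = 91/3 + 2*R)
√(Z(-175) - 35353) = √((91/3 + 2*(-175)) - 35353) = √((91/3 - 350) - 35353) = √(-959/3 - 35353) = √(-107018/3) = I*√321054/3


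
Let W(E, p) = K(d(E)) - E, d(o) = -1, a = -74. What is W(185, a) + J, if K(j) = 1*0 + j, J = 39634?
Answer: 39448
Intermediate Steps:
K(j) = j (K(j) = 0 + j = j)
W(E, p) = -1 - E
W(185, a) + J = (-1 - 1*185) + 39634 = (-1 - 185) + 39634 = -186 + 39634 = 39448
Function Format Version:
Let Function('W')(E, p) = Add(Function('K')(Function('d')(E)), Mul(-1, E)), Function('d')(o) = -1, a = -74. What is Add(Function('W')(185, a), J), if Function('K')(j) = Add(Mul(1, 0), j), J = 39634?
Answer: 39448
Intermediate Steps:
Function('K')(j) = j (Function('K')(j) = Add(0, j) = j)
Function('W')(E, p) = Add(-1, Mul(-1, E))
Add(Function('W')(185, a), J) = Add(Add(-1, Mul(-1, 185)), 39634) = Add(Add(-1, -185), 39634) = Add(-186, 39634) = 39448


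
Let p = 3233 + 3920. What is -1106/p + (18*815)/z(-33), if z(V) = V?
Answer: -34990336/78683 ≈ -444.70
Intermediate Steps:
p = 7153
-1106/p + (18*815)/z(-33) = -1106/7153 + (18*815)/(-33) = -1106*1/7153 + 14670*(-1/33) = -1106/7153 - 4890/11 = -34990336/78683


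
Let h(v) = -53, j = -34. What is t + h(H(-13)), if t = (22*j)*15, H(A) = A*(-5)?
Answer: -11273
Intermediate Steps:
H(A) = -5*A
t = -11220 (t = (22*(-34))*15 = -748*15 = -11220)
t + h(H(-13)) = -11220 - 53 = -11273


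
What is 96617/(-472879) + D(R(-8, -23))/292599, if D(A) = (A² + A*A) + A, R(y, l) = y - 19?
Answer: -1021975842/5124589723 ≈ -0.19943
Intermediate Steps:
R(y, l) = -19 + y
D(A) = A + 2*A² (D(A) = (A² + A²) + A = 2*A² + A = A + 2*A²)
96617/(-472879) + D(R(-8, -23))/292599 = 96617/(-472879) + ((-19 - 8)*(1 + 2*(-19 - 8)))/292599 = 96617*(-1/472879) - 27*(1 + 2*(-27))*(1/292599) = -96617/472879 - 27*(1 - 54)*(1/292599) = -96617/472879 - 27*(-53)*(1/292599) = -96617/472879 + 1431*(1/292599) = -96617/472879 + 53/10837 = -1021975842/5124589723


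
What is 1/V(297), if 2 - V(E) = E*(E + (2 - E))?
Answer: -1/592 ≈ -0.0016892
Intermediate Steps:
V(E) = 2 - 2*E (V(E) = 2 - E*(E + (2 - E)) = 2 - E*2 = 2 - 2*E)
1/V(297) = 1/(2 - 2*297) = 1/(2 - 594) = 1/(-592) = -1/592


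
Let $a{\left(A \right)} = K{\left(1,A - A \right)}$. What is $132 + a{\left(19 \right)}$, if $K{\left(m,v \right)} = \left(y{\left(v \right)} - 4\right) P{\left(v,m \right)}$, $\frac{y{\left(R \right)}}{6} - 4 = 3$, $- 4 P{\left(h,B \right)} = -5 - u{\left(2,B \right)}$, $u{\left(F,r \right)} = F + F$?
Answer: $\frac{435}{2} \approx 217.5$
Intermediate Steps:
$u{\left(F,r \right)} = 2 F$
$P{\left(h,B \right)} = \frac{9}{4}$ ($P{\left(h,B \right)} = - \frac{-5 - 2 \cdot 2}{4} = - \frac{-5 - 4}{4} = \left(- \frac{1}{4}\right) \left(-9\right) = \frac{9}{4}$)
$y{\left(R \right)} = 42$ ($y{\left(R \right)} = 24 + 6 \cdot 3 = 24 + 18 = 42$)
$K{\left(m,v \right)} = \frac{171}{2}$ ($K{\left(m,v \right)} = \left(42 - 4\right) \frac{9}{4} = 38 \cdot \frac{9}{4} = \frac{171}{2}$)
$a{\left(A \right)} = \frac{171}{2}$
$132 + a{\left(19 \right)} = 132 + \frac{171}{2} = \frac{435}{2}$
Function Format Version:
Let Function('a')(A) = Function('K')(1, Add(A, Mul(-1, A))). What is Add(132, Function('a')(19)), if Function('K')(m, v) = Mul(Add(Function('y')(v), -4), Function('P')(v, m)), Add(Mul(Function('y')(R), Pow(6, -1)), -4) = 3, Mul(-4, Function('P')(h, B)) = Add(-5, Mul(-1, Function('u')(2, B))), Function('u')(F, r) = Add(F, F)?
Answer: Rational(435, 2) ≈ 217.50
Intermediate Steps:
Function('u')(F, r) = Mul(2, F)
Function('P')(h, B) = Rational(9, 4) (Function('P')(h, B) = Mul(Rational(-1, 4), Add(-5, Mul(-1, Mul(2, 2)))) = Mul(Rational(-1, 4), Add(-5, Mul(-1, 4))) = Mul(Rational(-1, 4), Add(-5, -4)) = Mul(Rational(-1, 4), -9) = Rational(9, 4))
Function('y')(R) = 42 (Function('y')(R) = Add(24, Mul(6, 3)) = Add(24, 18) = 42)
Function('K')(m, v) = Rational(171, 2) (Function('K')(m, v) = Mul(Add(42, -4), Rational(9, 4)) = Mul(38, Rational(9, 4)) = Rational(171, 2))
Function('a')(A) = Rational(171, 2)
Add(132, Function('a')(19)) = Add(132, Rational(171, 2)) = Rational(435, 2)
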